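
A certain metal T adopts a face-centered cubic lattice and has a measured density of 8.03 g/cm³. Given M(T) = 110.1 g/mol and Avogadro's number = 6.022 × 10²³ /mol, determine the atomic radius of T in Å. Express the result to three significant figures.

For an FCC cell (Z = 4), a³ = Z·M/(N_A·ρ) = 4 × 110.1 / (6.022 × 10²³ × 8.030) = 9.107 × 10^-23 cm³, so a = 4.499 × 10^-8 cm = 4.499 Å.
Atoms touch along the face diagonal, so √2·a = 4r, so r = 0.3536 × a = 1.59 Å.

1.59 Å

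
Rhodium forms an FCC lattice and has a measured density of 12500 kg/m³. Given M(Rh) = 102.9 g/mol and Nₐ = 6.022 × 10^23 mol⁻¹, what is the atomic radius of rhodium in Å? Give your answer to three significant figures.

1.34 Å

For an FCC cell (Z = 4), a³ = Z·M/(N_A·ρ) = 4 × 102.9 / (6.022 × 10²³ × 12.50) = 5.468 × 10^-23 cm³, so a = 3.796 × 10^-8 cm = 3.796 Å.
Atoms touch along the face diagonal, so √2·a = 4r, so r = 0.3536 × a = 1.34 Å.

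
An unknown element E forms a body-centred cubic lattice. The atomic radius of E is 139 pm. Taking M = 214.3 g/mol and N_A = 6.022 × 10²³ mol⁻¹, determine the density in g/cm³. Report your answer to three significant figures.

In a BCC lattice, atoms touch along the body diagonal, so √3·a = 4r, giving a = 321.0 pm = 3.210 × 10^-8 cm.
With Z = 2, ρ = Z·M/(N_A·a³) = 2 × 214.3 / (6.022 × 10²³ × 3.308 × 10^-23) = 21.52 g/cm³.

21.5 g/cm³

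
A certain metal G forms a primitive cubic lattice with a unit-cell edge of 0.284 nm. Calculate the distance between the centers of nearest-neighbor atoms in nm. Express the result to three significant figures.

0.284 nm

In a simple cubic structure, atoms touch along the cell edge, so a = 2r; the nearest-neighbor distance equals 2r = 1.000·a.
d = 1.000 × 0.284 = 0.284 nm.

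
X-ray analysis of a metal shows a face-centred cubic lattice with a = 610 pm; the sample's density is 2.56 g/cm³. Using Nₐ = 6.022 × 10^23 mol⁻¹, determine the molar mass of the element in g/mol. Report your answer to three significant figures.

87.5 g/mol

An FCC cell has Z = 4 atoms; a = 6.100 × 10^-8 cm.
M = ρ·N_A·a³/Z = 2.56 × 6.022 × 10²³ × 2.270 × 10^-22 / 4 = 87.5 g/mol.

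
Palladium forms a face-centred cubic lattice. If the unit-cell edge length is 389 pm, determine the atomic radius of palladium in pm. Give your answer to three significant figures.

In an FCC lattice, atoms touch along the face diagonal, so √2·a = 4r.
r = √2·a/4 = 1.4142 × 389 / 4 = 138 pm.

138 pm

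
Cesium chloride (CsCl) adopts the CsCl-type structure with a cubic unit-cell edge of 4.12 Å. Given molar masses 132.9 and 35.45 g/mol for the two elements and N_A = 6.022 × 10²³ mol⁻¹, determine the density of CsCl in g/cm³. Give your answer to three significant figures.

The CsCl-type structure contains Z = 1 formula unit per cell; M(CsCl) = 132.9 + 35.45 = 168.35 g/mol.
a³ = (4.120 × 10^-8 cm)³ = 6.993 × 10^-23 cm³.
ρ = 1 × 168.35 / (6.022 × 10²³ × 6.993 × 10^-23) = 3.997 g/cm³.

4.00 g/cm³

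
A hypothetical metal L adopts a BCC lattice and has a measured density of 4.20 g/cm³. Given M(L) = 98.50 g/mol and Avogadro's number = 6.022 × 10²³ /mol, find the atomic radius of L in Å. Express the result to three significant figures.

For a BCC cell (Z = 2), a³ = Z·M/(N_A·ρ) = 2 × 98.50 / (6.022 × 10²³ × 4.200) = 7.789 × 10^-23 cm³, so a = 4.271 × 10^-8 cm = 4.271 Å.
Atoms touch along the body diagonal, so √3·a = 4r, so r = 0.4330 × a = 1.85 Å.

1.85 Å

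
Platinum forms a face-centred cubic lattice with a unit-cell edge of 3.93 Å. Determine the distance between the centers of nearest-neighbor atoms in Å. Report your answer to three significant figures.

2.78 Å

In an FCC structure, atoms touch along the face diagonal, so √2·a = 4r; the nearest-neighbor distance equals 2r = 0.7071·a.
d = 0.7071 × 3.93 = 2.78 Å.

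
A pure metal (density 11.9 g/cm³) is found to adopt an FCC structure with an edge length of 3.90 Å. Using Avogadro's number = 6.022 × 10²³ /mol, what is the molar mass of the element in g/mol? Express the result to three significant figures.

An FCC cell has Z = 4 atoms; a = 3.900 × 10^-8 cm.
M = ρ·N_A·a³/Z = 11.9 × 6.022 × 10²³ × 5.932 × 10^-23 / 4 = 106 g/mol.

106 g/mol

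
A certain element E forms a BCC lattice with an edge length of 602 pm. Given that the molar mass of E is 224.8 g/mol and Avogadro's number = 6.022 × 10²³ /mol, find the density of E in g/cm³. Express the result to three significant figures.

3.42 g/cm³

A BCC unit cell contains Z = 2 atoms.
Cell volume: a³ = (602 pm)³ = (6.020 × 10^-8 cm)³ = 2.182 × 10^-22 cm³.
ρ = Z·M/(N_A·a³) = 2 × 224.8 / (6.022 × 10²³ × 2.182 × 10^-22) = 3.422 g/cm³.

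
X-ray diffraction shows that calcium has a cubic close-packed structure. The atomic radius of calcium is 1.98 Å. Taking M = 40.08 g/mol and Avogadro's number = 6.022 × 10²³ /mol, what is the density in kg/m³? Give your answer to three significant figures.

1520 kg/m³

In an FCC lattice, atoms touch along the face diagonal, so √2·a = 4r, giving a = 5.600 Å = 5.600 × 10^-8 cm.
With Z = 4, ρ = Z·M/(N_A·a³) = 4 × 40.08 / (6.022 × 10²³ × 1.756 × 10^-22) = 1.516 g/cm³ = 1520 kg/m³.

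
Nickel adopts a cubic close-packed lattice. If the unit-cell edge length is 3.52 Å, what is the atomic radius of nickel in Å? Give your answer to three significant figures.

1.24 Å

In an FCC lattice, atoms touch along the face diagonal, so √2·a = 4r.
r = √2·a/4 = 1.4142 × 3.52 / 4 = 1.24 Å.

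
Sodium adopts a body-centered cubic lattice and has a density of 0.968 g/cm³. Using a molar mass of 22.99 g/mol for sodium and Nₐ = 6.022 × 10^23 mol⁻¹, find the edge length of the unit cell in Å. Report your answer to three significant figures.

With Z = 2 atoms per BCC cell, a³ = Z·M/(N_A·ρ) = 2 × 22.99 / (6.022 × 10²³ × 0.9680 g/cm³) = 7.888 × 10^-23 cm³.
a = (7.888 × 10^-23)^(1/3) = 4.289 × 10^-8 cm = 4.29 Å.

4.29 Å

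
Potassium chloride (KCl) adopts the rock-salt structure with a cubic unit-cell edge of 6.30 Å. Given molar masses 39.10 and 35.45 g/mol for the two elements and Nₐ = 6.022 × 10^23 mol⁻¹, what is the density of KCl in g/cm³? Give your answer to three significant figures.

1.98 g/cm³

The rock-salt structure contains Z = 4 formula units per cell; M(KCl) = 39.10 + 35.45 = 74.55 g/mol.
a³ = (6.300 × 10^-8 cm)³ = 2.500 × 10^-22 cm³.
ρ = 4 × 74.55 / (6.022 × 10²³ × 2.500 × 10^-22) = 1.980 g/cm³.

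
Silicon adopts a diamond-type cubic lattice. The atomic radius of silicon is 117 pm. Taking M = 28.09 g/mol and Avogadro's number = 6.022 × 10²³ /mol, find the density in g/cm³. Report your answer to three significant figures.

In a diamond cubic lattice, nearest neighbors lie along the body diagonal with √3·a = 8r, giving a = 540.4 pm = 5.404 × 10^-8 cm.
With Z = 8, ρ = Z·M/(N_A·a³) = 8 × 28.09 / (6.022 × 10²³ × 1.578 × 10^-22) = 2.365 g/cm³.

2.36 g/cm³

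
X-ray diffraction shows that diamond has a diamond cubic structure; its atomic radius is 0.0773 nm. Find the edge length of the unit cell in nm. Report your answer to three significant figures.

In a diamond cubic lattice, nearest neighbors lie along the body diagonal with √3·a = 8r.
a = 8r/√3 = 8 × 0.0773 / 1.7321 = 0.357 nm.

0.357 nm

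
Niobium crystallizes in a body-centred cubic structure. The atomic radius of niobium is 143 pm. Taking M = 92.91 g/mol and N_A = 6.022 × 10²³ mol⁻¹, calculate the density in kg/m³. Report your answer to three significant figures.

In a BCC lattice, atoms touch along the body diagonal, so √3·a = 4r, giving a = 330.2 pm = 3.302 × 10^-8 cm.
With Z = 2, ρ = Z·M/(N_A·a³) = 2 × 92.91 / (6.022 × 10²³ × 3.602 × 10^-23) = 8.567 g/cm³ = 8570 kg/m³.

8570 kg/m³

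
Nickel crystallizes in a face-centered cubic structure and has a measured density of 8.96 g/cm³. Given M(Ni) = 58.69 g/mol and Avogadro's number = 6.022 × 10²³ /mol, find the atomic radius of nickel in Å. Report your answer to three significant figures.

For an FCC cell (Z = 4), a³ = Z·M/(N_A·ρ) = 4 × 58.69 / (6.022 × 10²³ × 8.960) = 4.351 × 10^-23 cm³, so a = 3.517 × 10^-8 cm = 3.517 Å.
Atoms touch along the face diagonal, so √2·a = 4r, so r = 0.3536 × a = 1.24 Å.

1.24 Å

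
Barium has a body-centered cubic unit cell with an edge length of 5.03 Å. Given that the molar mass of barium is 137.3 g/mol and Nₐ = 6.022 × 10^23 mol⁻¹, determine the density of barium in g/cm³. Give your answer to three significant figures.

A BCC unit cell contains Z = 2 atoms.
Cell volume: a³ = (5.03 Å)³ = (5.030 × 10^-8 cm)³ = 1.273 × 10^-22 cm³.
ρ = Z·M/(N_A·a³) = 2 × 137.3 / (6.022 × 10²³ × 1.273 × 10^-22) = 3.583 g/cm³.

3.58 g/cm³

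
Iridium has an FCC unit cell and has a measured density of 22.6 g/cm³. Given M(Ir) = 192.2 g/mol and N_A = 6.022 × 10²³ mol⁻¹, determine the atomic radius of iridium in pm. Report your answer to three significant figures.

136 pm

For an FCC cell (Z = 4), a³ = Z·M/(N_A·ρ) = 4 × 192.2 / (6.022 × 10²³ × 22.60) = 5.649 × 10^-23 cm³, so a = 3.837 × 10^-8 cm = 383.7 pm.
Atoms touch along the face diagonal, so √2·a = 4r, so r = 0.3536 × a = 136 pm.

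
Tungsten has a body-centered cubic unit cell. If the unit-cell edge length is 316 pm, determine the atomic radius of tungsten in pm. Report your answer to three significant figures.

In a BCC lattice, atoms touch along the body diagonal, so √3·a = 4r.
r = √3·a/4 = 1.7321 × 316 / 4 = 137 pm.

137 pm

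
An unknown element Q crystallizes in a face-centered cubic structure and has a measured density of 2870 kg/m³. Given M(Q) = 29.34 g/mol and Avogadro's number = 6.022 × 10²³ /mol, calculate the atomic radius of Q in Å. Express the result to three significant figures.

For an FCC cell (Z = 4), a³ = Z·M/(N_A·ρ) = 4 × 29.34 / (6.022 × 10²³ × 2.870) = 6.790 × 10^-23 cm³, so a = 4.080 × 10^-8 cm = 4.080 Å.
Atoms touch along the face diagonal, so √2·a = 4r, so r = 0.3536 × a = 1.44 Å.

1.44 Å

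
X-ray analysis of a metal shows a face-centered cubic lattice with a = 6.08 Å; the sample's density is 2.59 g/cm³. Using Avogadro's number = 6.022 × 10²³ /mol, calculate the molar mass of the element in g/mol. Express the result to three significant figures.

87.6 g/mol

An FCC cell has Z = 4 atoms; a = 6.080 × 10^-8 cm.
M = ρ·N_A·a³/Z = 2.59 × 6.022 × 10²³ × 2.248 × 10^-22 / 4 = 87.6 g/mol.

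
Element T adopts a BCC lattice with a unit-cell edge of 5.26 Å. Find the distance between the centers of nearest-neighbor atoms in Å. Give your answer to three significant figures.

In a BCC structure, atoms touch along the body diagonal, so √3·a = 4r; the nearest-neighbor distance equals 2r = 0.8660·a.
d = 0.8660 × 5.26 = 4.56 Å.

4.56 Å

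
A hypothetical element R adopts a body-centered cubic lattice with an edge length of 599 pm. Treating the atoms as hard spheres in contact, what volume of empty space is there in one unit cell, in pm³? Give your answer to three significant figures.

6.87 × 10^7 pm³

In a BCC lattice atoms touch along the body diagonal, so √3·a = 4r, so r = 0.4330a = 259.4 pm.
V_cell = a³ = 2.149 × 10^8 pm³; V_atoms = 2 × (4/3)πr³ = 1.462 × 10^8 pm³.
Empty space = 2.149 × 10^8 − 1.462 × 10^8 = 6.87 × 10^7 pm³.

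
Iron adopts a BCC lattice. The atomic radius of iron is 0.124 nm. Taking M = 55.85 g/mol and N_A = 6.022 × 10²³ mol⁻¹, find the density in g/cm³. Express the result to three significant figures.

In a BCC lattice, atoms touch along the body diagonal, so √3·a = 4r, giving a = 0.2864 nm = 2.864 × 10^-8 cm.
With Z = 2, ρ = Z·M/(N_A·a³) = 2 × 55.85 / (6.022 × 10²³ × 2.348 × 10^-23) = 7.899 g/cm³.

7.90 g/cm³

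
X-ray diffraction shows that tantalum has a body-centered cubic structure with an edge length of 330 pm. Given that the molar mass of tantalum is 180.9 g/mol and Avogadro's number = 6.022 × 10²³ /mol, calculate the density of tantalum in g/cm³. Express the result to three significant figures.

16.7 g/cm³

A BCC unit cell contains Z = 2 atoms.
Cell volume: a³ = (330 pm)³ = (3.300 × 10^-8 cm)³ = 3.594 × 10^-23 cm³.
ρ = Z·M/(N_A·a³) = 2 × 180.9 / (6.022 × 10²³ × 3.594 × 10^-23) = 16.72 g/cm³.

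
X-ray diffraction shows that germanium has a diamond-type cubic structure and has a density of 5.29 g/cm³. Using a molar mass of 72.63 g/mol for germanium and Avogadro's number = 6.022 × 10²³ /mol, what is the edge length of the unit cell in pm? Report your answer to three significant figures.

With Z = 8 atoms per diamond cubic cell, a³ = Z·M/(N_A·ρ) = 8 × 72.63 / (6.022 × 10²³ × 5.290 g/cm³) = 1.824 × 10^-22 cm³.
a = (1.824 × 10^-22)^(1/3) = 5.671 × 10^-8 cm = 567 pm.

567 pm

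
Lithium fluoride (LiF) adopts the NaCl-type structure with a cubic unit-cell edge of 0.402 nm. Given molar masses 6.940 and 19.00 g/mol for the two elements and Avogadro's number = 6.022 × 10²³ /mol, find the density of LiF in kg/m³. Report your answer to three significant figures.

2650 kg/m³

The NaCl-type structure contains Z = 4 formula units per cell; M(LiF) = 6.940 + 19.00 = 25.94 g/mol.
a³ = (4.020 × 10^-8 cm)³ = 6.496 × 10^-23 cm³.
ρ = 4 × 25.94 / (6.022 × 10²³ × 6.496 × 10^-23) = 2.652 g/cm³ = 2650 kg/m³.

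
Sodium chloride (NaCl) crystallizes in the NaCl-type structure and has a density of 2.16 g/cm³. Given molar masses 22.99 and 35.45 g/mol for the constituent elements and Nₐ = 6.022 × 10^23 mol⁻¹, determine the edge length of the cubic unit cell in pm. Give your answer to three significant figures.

564 pm

M(NaCl) = 58.44 g/mol; Z = 4 formula units per cell.
a³ = Z·M/(N_A·ρ) = 4 × 58.44 / (6.022 × 10²³ × 2.16) = 1.797 × 10^-22 cm³, so a = 5.643 × 10^-8 cm = 564 pm.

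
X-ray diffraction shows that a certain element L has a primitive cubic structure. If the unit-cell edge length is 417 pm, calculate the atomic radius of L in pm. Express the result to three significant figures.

209 pm

In a simple cubic lattice, atoms touch along the cell edge, so a = 2r.
r = a/2 = 417/2 = 209 pm.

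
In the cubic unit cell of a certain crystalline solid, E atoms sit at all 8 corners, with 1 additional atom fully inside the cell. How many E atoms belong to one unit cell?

2

Corner atoms are shared by 8 cells (1/8 each), interior atoms are unshared.
Net atoms = 8 × 1/8 + 1 = 1 + 1 = 2.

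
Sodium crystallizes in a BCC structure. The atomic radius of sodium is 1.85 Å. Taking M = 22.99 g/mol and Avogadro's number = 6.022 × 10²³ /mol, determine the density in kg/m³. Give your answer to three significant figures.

979 kg/m³

In a BCC lattice, atoms touch along the body diagonal, so √3·a = 4r, giving a = 4.272 Å = 4.272 × 10^-8 cm.
With Z = 2, ρ = Z·M/(N_A·a³) = 2 × 22.99 / (6.022 × 10²³ × 7.799 × 10^-23) = 0.9791 g/cm³ = 979 kg/m³.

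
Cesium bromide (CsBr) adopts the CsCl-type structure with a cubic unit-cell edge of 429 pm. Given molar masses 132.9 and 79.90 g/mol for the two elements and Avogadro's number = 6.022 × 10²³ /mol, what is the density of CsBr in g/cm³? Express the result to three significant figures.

4.48 g/cm³

The CsCl-type structure contains Z = 1 formula unit per cell; M(CsBr) = 132.9 + 79.90 = 212.8 g/mol.
a³ = (4.290 × 10^-8 cm)³ = 7.895 × 10^-23 cm³.
ρ = 1 × 212.8 / (6.022 × 10²³ × 7.895 × 10^-23) = 4.476 g/cm³.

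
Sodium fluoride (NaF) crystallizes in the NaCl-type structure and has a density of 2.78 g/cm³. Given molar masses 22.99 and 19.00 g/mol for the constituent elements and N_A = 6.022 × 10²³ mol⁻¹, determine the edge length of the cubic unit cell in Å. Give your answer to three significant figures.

4.65 Å

M(NaF) = 41.99 g/mol; Z = 4 formula units per cell.
a³ = Z·M/(N_A·ρ) = 4 × 41.99 / (6.022 × 10²³ × 2.78) = 1.003 × 10^-22 cm³, so a = 4.647 × 10^-8 cm = 4.65 Å.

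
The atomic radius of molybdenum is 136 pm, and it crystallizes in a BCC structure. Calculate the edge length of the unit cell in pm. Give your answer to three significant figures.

In a BCC lattice, atoms touch along the body diagonal, so √3·a = 4r.
a = 4r/√3 = 4 × 136 / 1.7321 = 314 pm.

314 pm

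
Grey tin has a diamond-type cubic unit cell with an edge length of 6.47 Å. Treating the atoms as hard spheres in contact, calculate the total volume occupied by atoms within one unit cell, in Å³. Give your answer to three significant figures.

In a diamond cubic lattice nearest neighbors lie along the body diagonal with √3·a = 8r, so r = 0.2165a = 1.401 Å.
V_atoms = Z × (4/3)πr³ = 8 × (4/3)π × (1.401)³ = 92.1 Å³.

92.1 Å³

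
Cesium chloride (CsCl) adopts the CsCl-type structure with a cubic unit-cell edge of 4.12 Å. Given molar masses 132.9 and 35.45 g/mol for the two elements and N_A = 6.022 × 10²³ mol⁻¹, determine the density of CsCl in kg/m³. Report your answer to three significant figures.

4000 kg/m³

The CsCl-type structure contains Z = 1 formula unit per cell; M(CsCl) = 132.9 + 35.45 = 168.35 g/mol.
a³ = (4.120 × 10^-8 cm)³ = 6.993 × 10^-23 cm³.
ρ = 1 × 168.35 / (6.022 × 10²³ × 6.993 × 10^-23) = 3.997 g/cm³ = 4000 kg/m³.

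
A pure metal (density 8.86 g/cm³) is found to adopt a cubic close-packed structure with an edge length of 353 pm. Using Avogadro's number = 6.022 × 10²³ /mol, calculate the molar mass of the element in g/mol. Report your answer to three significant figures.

An FCC cell has Z = 4 atoms; a = 3.530 × 10^-8 cm.
M = ρ·N_A·a³/Z = 8.86 × 6.022 × 10²³ × 4.399 × 10^-23 / 4 = 58.7 g/mol.

58.7 g/mol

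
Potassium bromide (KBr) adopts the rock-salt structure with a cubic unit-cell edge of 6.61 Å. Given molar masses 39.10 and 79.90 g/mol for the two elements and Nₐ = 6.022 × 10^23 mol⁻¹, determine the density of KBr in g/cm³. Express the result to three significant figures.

The rock-salt structure contains Z = 4 formula units per cell; M(KBr) = 39.10 + 79.90 = 119.0 g/mol.
a³ = (6.610 × 10^-8 cm)³ = 2.888 × 10^-22 cm³.
ρ = 4 × 119.0 / (6.022 × 10²³ × 2.888 × 10^-22) = 2.737 g/cm³.

2.74 g/cm³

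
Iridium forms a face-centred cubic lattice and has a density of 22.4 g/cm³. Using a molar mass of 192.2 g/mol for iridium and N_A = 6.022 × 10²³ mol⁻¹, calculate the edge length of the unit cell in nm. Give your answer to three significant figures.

With Z = 4 atoms per FCC cell, a³ = Z·M/(N_A·ρ) = 4 × 192.2 / (6.022 × 10²³ × 22.40 g/cm³) = 5.699 × 10^-23 cm³.
a = (5.699 × 10^-23)^(1/3) = 3.848 × 10^-8 cm = 0.385 nm.

0.385 nm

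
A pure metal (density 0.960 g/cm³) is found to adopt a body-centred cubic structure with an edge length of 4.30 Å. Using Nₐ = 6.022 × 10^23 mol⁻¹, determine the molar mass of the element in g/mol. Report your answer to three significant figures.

23.0 g/mol

A BCC cell has Z = 2 atoms; a = 4.300 × 10^-8 cm.
M = ρ·N_A·a³/Z = 0.960 × 6.022 × 10²³ × 7.951 × 10^-23 / 2 = 23.0 g/mol.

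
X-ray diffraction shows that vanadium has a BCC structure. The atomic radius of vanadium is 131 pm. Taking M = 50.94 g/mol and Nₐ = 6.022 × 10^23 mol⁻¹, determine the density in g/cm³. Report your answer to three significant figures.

In a BCC lattice, atoms touch along the body diagonal, so √3·a = 4r, giving a = 302.5 pm = 3.025 × 10^-8 cm.
With Z = 2, ρ = Z·M/(N_A·a³) = 2 × 50.94 / (6.022 × 10²³ × 2.769 × 10^-23) = 6.110 g/cm³.

6.11 g/cm³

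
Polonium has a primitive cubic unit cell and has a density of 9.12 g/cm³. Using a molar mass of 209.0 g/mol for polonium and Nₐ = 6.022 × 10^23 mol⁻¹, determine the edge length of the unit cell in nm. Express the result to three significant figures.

0.336 nm

With Z = 1 atom per simple cubic cell, a³ = Z·M/(N_A·ρ) = 1 × 209.0 / (6.022 × 10²³ × 9.120 g/cm³) = 3.805 × 10^-23 cm³.
a = (3.805 × 10^-23)^(1/3) = 3.364 × 10^-8 cm = 0.336 nm.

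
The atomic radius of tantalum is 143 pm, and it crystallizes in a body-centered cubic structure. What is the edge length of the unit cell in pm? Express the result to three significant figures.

330 pm

In a BCC lattice, atoms touch along the body diagonal, so √3·a = 4r.
a = 4r/√3 = 4 × 143 / 1.7321 = 330 pm.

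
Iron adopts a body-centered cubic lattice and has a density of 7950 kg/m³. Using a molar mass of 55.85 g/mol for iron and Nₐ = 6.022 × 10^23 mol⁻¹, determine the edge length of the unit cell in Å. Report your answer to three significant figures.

With Z = 2 atoms per BCC cell, a³ = Z·M/(N_A·ρ) = 2 × 55.85 / (6.022 × 10²³ × 7.950 g/cm³) = 2.333 × 10^-23 cm³.
a = (2.333 × 10^-23)^(1/3) = 2.857 × 10^-8 cm = 2.86 Å.

2.86 Å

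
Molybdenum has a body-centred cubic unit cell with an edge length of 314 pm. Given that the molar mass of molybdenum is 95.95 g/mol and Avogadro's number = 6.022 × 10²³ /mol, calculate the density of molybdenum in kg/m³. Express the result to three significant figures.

A BCC unit cell contains Z = 2 atoms.
Cell volume: a³ = (314 pm)³ = (3.140 × 10^-8 cm)³ = 3.096 × 10^-23 cm³.
ρ = Z·M/(N_A·a³) = 2 × 95.95 / (6.022 × 10²³ × 3.096 × 10^-23) = 10.29 g/cm³ = 10300 kg/m³.

10300 kg/m³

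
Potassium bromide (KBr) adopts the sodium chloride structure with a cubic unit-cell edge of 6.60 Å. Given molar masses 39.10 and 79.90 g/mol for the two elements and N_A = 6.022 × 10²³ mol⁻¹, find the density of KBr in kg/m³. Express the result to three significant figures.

The sodium chloride structure contains Z = 4 formula units per cell; M(KBr) = 39.10 + 79.90 = 119.0 g/mol.
a³ = (6.600 × 10^-8 cm)³ = 2.875 × 10^-22 cm³.
ρ = 4 × 119.0 / (6.022 × 10²³ × 2.875 × 10^-22) = 2.749 g/cm³ = 2750 kg/m³.

2750 kg/m³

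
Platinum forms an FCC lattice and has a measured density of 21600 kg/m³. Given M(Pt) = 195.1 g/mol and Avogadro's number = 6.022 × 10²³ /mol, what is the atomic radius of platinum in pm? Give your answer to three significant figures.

138 pm

For an FCC cell (Z = 4), a³ = Z·M/(N_A·ρ) = 4 × 195.1 / (6.022 × 10²³ × 21.60) = 6.000 × 10^-23 cm³, so a = 3.915 × 10^-8 cm = 391.5 pm.
Atoms touch along the face diagonal, so √2·a = 4r, so r = 0.3536 × a = 138 pm.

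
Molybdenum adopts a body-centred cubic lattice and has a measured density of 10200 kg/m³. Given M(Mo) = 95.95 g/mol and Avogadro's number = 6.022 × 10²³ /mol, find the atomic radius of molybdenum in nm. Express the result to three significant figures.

For a BCC cell (Z = 2), a³ = Z·M/(N_A·ρ) = 2 × 95.95 / (6.022 × 10²³ × 10.20) = 3.124 × 10^-23 cm³, so a = 3.150 × 10^-8 cm = 0.3150 nm.
Atoms touch along the body diagonal, so √3·a = 4r, so r = 0.4330 × a = 0.136 nm.

0.136 nm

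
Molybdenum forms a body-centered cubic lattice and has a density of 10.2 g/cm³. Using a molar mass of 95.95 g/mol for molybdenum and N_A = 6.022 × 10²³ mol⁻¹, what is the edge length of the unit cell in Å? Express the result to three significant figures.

With Z = 2 atoms per BCC cell, a³ = Z·M/(N_A·ρ) = 2 × 95.95 / (6.022 × 10²³ × 10.20 g/cm³) = 3.124 × 10^-23 cm³.
a = (3.124 × 10^-23)^(1/3) = 3.150 × 10^-8 cm = 3.15 Å.

3.15 Å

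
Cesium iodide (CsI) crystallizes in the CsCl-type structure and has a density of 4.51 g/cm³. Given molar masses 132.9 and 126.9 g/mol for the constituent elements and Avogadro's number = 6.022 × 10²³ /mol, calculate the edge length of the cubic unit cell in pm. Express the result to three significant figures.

M(CsI) = 259.8 g/mol; Z = 1 formula unit per cell.
a³ = Z·M/(N_A·ρ) = 1 × 259.8 / (6.022 × 10²³ × 4.51) = 9.566 × 10^-23 cm³, so a = 4.573 × 10^-8 cm = 457 pm.

457 pm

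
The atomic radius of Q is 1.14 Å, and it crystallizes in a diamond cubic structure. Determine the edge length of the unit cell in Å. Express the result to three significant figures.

5.27 Å

In a diamond cubic lattice, nearest neighbors lie along the body diagonal with √3·a = 8r.
a = 8r/√3 = 8 × 1.14 / 1.7321 = 5.27 Å.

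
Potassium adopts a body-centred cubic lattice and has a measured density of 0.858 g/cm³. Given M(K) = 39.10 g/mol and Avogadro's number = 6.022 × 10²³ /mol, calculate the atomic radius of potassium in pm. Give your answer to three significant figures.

231 pm

For a BCC cell (Z = 2), a³ = Z·M/(N_A·ρ) = 2 × 39.10 / (6.022 × 10²³ × 0.8580) = 1.513 × 10^-22 cm³, so a = 5.329 × 10^-8 cm = 532.9 pm.
Atoms touch along the body diagonal, so √3·a = 4r, so r = 0.4330 × a = 231 pm.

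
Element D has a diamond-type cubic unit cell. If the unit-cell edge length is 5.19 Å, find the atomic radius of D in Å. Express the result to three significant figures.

In a diamond cubic lattice, nearest neighbors lie along the body diagonal with √3·a = 8r.
r = √3·a/8 = 1.7321 × 5.19 / 8 = 1.12 Å.

1.12 Å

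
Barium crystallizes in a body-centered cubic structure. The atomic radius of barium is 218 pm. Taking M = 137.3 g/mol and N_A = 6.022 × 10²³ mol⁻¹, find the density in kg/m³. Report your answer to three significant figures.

In a BCC lattice, atoms touch along the body diagonal, so √3·a = 4r, giving a = 503.4 pm = 5.034 × 10^-8 cm.
With Z = 2, ρ = Z·M/(N_A·a³) = 2 × 137.3 / (6.022 × 10²³ × 1.276 × 10^-22) = 3.573 g/cm³ = 3570 kg/m³.

3570 kg/m³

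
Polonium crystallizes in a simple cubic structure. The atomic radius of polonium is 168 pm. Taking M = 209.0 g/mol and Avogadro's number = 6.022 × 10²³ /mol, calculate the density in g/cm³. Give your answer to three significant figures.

In a simple cubic lattice, atoms touch along the cell edge, so a = 2r, giving a = 336.0 pm = 3.360 × 10^-8 cm.
With Z = 1, ρ = Z·M/(N_A·a³) = 1 × 209.0 / (6.022 × 10²³ × 3.793 × 10^-23) = 9.149 g/cm³.

9.15 g/cm³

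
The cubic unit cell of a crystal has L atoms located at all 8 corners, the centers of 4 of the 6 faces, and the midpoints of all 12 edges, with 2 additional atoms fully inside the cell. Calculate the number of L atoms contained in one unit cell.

8

Corner atoms are shared by 8 cells (1/8 each), face atoms by 2 (1/2 each), edge atoms by 4 (1/4 each), interior atoms are unshared.
Net atoms = 8 × 1/8 + 4 × 1/2 + 12 × 1/4 + 2 = 1 + 2 + 3 + 2 = 8.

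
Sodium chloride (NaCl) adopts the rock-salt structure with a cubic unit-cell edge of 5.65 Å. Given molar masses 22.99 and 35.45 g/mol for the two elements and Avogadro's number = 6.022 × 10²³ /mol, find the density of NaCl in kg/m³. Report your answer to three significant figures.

2150 kg/m³

The rock-salt structure contains Z = 4 formula units per cell; M(NaCl) = 22.99 + 35.45 = 58.44 g/mol.
a³ = (5.650 × 10^-8 cm)³ = 1.804 × 10^-22 cm³.
ρ = 4 × 58.44 / (6.022 × 10²³ × 1.804 × 10^-22) = 2.152 g/cm³ = 2150 kg/m³.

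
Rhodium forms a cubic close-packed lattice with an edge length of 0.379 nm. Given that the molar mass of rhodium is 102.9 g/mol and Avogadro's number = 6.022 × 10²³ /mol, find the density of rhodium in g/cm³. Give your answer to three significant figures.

12.6 g/cm³

An FCC unit cell contains Z = 4 atoms.
Cell volume: a³ = (0.379 nm)³ = (3.790 × 10^-8 cm)³ = 5.444 × 10^-23 cm³.
ρ = Z·M/(N_A·a³) = 4 × 102.9 / (6.022 × 10²³ × 5.444 × 10^-23) = 12.56 g/cm³.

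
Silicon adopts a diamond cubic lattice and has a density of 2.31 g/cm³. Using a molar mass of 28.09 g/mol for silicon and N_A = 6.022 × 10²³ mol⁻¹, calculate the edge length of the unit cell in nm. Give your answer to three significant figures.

With Z = 8 atoms per diamond cubic cell, a³ = Z·M/(N_A·ρ) = 8 × 28.09 / (6.022 × 10²³ × 2.310 g/cm³) = 1.615 × 10^-22 cm³.
a = (1.615 × 10^-22)^(1/3) = 5.446 × 10^-8 cm = 0.545 nm.

0.545 nm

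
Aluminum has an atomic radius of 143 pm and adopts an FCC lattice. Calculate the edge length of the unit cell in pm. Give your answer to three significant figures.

In an FCC lattice, atoms touch along the face diagonal, so √2·a = 4r.
a = 4r/√2 = 4 × 143 / 1.4142 = 404 pm.

404 pm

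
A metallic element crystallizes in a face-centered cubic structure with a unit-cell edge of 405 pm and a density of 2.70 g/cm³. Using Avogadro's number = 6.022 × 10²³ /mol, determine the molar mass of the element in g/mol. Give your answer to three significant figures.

27.0 g/mol

An FCC cell has Z = 4 atoms; a = 4.050 × 10^-8 cm.
M = ρ·N_A·a³/Z = 2.70 × 6.022 × 10²³ × 6.643 × 10^-23 / 4 = 27.0 g/mol.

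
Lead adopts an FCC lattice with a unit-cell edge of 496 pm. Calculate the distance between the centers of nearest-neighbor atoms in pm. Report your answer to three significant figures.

In an FCC structure, atoms touch along the face diagonal, so √2·a = 4r; the nearest-neighbor distance equals 2r = 0.7071·a.
d = 0.7071 × 496 = 351 pm.

351 pm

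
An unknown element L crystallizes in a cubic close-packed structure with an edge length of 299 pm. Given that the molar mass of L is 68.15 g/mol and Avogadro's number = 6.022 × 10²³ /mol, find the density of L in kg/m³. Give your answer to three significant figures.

16900 kg/m³

An FCC unit cell contains Z = 4 atoms.
Cell volume: a³ = (299 pm)³ = (2.990 × 10^-8 cm)³ = 2.673 × 10^-23 cm³.
ρ = Z·M/(N_A·a³) = 4 × 68.15 / (6.022 × 10²³ × 2.673 × 10^-23) = 16.93 g/cm³ = 16900 kg/m³.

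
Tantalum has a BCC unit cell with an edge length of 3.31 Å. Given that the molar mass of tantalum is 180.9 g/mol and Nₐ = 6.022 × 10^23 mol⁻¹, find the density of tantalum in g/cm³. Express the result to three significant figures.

A BCC unit cell contains Z = 2 atoms.
Cell volume: a³ = (3.31 Å)³ = (3.310 × 10^-8 cm)³ = 3.626 × 10^-23 cm³.
ρ = Z·M/(N_A·a³) = 2 × 180.9 / (6.022 × 10²³ × 3.626 × 10^-23) = 16.57 g/cm³.

16.6 g/cm³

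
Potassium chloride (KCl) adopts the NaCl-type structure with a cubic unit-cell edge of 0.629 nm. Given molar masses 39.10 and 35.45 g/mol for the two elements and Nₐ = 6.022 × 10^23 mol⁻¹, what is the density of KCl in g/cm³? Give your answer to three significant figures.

The NaCl-type structure contains Z = 4 formula units per cell; M(KCl) = 39.10 + 35.45 = 74.55 g/mol.
a³ = (6.290 × 10^-8 cm)³ = 2.489 × 10^-22 cm³.
ρ = 4 × 74.55 / (6.022 × 10²³ × 2.489 × 10^-22) = 1.990 g/cm³.

1.99 g/cm³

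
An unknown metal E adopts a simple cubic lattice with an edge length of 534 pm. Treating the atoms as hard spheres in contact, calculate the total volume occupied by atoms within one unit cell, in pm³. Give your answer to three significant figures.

In a simple cubic lattice atoms touch along the cell edge, so a = 2r, so r = 0.5000a = 267.0 pm.
V_atoms = Z × (4/3)πr³ = 1 × (4/3)π × (267.0)³ = 7.97 × 10^7 pm³.

7.97 × 10^7 pm³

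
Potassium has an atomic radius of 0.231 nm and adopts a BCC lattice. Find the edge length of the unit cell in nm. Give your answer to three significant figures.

In a BCC lattice, atoms touch along the body diagonal, so √3·a = 4r.
a = 4r/√3 = 4 × 0.231 / 1.7321 = 0.533 nm.

0.533 nm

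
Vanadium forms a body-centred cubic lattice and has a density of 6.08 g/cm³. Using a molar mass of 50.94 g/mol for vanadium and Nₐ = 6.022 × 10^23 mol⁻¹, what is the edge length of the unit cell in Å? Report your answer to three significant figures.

With Z = 2 atoms per BCC cell, a³ = Z·M/(N_A·ρ) = 2 × 50.94 / (6.022 × 10²³ × 6.080 g/cm³) = 2.783 × 10^-23 cm³.
a = (2.783 × 10^-23)^(1/3) = 3.030 × 10^-8 cm = 3.03 Å.

3.03 Å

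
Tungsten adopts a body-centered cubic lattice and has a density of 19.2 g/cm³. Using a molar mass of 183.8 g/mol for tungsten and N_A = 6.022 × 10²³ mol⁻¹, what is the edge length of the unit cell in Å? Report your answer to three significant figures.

3.17 Å

With Z = 2 atoms per BCC cell, a³ = Z·M/(N_A·ρ) = 2 × 183.8 / (6.022 × 10²³ × 19.20 g/cm³) = 3.179 × 10^-23 cm³.
a = (3.179 × 10^-23)^(1/3) = 3.168 × 10^-8 cm = 3.17 Å.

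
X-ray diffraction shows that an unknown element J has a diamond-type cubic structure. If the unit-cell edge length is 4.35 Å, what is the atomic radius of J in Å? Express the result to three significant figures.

0.942 Å

In a diamond cubic lattice, nearest neighbors lie along the body diagonal with √3·a = 8r.
r = √3·a/8 = 1.7321 × 4.35 / 8 = 0.942 Å.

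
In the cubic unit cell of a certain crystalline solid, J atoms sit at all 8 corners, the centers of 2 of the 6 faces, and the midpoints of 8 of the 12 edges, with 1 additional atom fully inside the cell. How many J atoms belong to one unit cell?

5

Corner atoms are shared by 8 cells (1/8 each), face atoms by 2 (1/2 each), edge atoms by 4 (1/4 each), interior atoms are unshared.
Net atoms = 8 × 1/8 + 2 × 1/2 + 8 × 1/4 + 1 = 1 + 1 + 2 + 1 = 5.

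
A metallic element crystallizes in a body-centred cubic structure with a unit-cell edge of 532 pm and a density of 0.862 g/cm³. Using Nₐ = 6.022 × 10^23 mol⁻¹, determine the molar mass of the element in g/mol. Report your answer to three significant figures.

39.1 g/mol

A BCC cell has Z = 2 atoms; a = 5.320 × 10^-8 cm.
M = ρ·N_A·a³/Z = 0.862 × 6.022 × 10²³ × 1.506 × 10^-22 / 2 = 39.1 g/mol.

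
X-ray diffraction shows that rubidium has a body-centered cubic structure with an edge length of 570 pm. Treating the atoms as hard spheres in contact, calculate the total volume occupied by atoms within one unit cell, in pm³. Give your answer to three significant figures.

In a BCC lattice atoms touch along the body diagonal, so √3·a = 4r, so r = 0.4330a = 246.8 pm.
V_atoms = Z × (4/3)πr³ = 2 × (4/3)π × (246.8)³ = 1.26 × 10^8 pm³.

1.26 × 10^8 pm³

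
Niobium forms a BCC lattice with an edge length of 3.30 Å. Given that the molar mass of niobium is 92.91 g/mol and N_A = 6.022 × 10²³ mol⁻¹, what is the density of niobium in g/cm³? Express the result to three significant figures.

8.59 g/cm³

A BCC unit cell contains Z = 2 atoms.
Cell volume: a³ = (3.30 Å)³ = (3.300 × 10^-8 cm)³ = 3.594 × 10^-23 cm³.
ρ = Z·M/(N_A·a³) = 2 × 92.91 / (6.022 × 10²³ × 3.594 × 10^-23) = 8.586 g/cm³.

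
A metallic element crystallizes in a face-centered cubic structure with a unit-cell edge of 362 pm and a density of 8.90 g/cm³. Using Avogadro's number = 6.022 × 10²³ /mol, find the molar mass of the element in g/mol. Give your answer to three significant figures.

An FCC cell has Z = 4 atoms; a = 3.620 × 10^-8 cm.
M = ρ·N_A·a³/Z = 8.90 × 6.022 × 10²³ × 4.744 × 10^-23 / 4 = 63.6 g/mol.

63.6 g/mol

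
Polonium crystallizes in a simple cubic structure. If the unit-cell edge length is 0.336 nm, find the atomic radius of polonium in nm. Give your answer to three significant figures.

In a simple cubic lattice, atoms touch along the cell edge, so a = 2r.
r = a/2 = 0.336/2 = 0.168 nm.

0.168 nm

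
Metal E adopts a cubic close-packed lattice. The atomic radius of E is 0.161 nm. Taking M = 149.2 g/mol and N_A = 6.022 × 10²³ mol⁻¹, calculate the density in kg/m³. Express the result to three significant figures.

In an FCC lattice, atoms touch along the face diagonal, so √2·a = 4r, giving a = 0.4554 nm = 4.554 × 10^-8 cm.
With Z = 4, ρ = Z·M/(N_A·a³) = 4 × 149.2 / (6.022 × 10²³ × 9.443 × 10^-23) = 10.49 g/cm³ = 10500 kg/m³.

10500 kg/m³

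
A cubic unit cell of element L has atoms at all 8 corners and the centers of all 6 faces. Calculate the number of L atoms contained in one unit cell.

4

Corner atoms are shared by 8 cells (1/8 each), face atoms by 2 (1/2 each).
Net atoms = 8 × 1/8 + 6 × 1/2 = 1 + 3 = 4.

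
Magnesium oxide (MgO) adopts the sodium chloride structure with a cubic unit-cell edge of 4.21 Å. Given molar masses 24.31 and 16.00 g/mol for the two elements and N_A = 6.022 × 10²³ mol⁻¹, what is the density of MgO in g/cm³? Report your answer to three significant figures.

The sodium chloride structure contains Z = 4 formula units per cell; M(MgO) = 24.31 + 16.00 = 40.31 g/mol.
a³ = (4.210 × 10^-8 cm)³ = 7.462 × 10^-23 cm³.
ρ = 4 × 40.31 / (6.022 × 10²³ × 7.462 × 10^-23) = 3.588 g/cm³.

3.59 g/cm³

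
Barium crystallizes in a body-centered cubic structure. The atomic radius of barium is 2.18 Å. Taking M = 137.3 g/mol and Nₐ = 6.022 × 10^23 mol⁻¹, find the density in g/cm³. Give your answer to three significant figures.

In a BCC lattice, atoms touch along the body diagonal, so √3·a = 4r, giving a = 5.034 Å = 5.034 × 10^-8 cm.
With Z = 2, ρ = Z·M/(N_A·a³) = 2 × 137.3 / (6.022 × 10²³ × 1.276 × 10^-22) = 3.573 g/cm³.

3.57 g/cm³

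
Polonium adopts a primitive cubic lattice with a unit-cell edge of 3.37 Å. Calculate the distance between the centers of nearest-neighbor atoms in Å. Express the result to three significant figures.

3.37 Å

In a simple cubic structure, atoms touch along the cell edge, so a = 2r; the nearest-neighbor distance equals 2r = 1.000·a.
d = 1.000 × 3.37 = 3.37 Å.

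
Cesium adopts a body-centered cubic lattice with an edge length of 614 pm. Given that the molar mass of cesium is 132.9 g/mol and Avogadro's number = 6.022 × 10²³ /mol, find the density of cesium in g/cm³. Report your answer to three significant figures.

A BCC unit cell contains Z = 2 atoms.
Cell volume: a³ = (614 pm)³ = (6.140 × 10^-8 cm)³ = 2.315 × 10^-22 cm³.
ρ = Z·M/(N_A·a³) = 2 × 132.9 / (6.022 × 10²³ × 2.315 × 10^-22) = 1.907 g/cm³.

1.91 g/cm³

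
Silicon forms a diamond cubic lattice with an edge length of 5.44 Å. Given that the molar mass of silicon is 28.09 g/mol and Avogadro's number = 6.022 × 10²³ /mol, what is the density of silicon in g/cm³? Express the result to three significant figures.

2.32 g/cm³

A diamond cubic unit cell contains Z = 8 atoms.
Cell volume: a³ = (5.44 Å)³ = (5.440 × 10^-8 cm)³ = 1.610 × 10^-22 cm³.
ρ = Z·M/(N_A·a³) = 8 × 28.09 / (6.022 × 10²³ × 1.610 × 10^-22) = 2.318 g/cm³.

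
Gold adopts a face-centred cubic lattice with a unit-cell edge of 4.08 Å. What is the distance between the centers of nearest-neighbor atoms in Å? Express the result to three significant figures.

In an FCC structure, atoms touch along the face diagonal, so √2·a = 4r; the nearest-neighbor distance equals 2r = 0.7071·a.
d = 0.7071 × 4.08 = 2.88 Å.

2.88 Å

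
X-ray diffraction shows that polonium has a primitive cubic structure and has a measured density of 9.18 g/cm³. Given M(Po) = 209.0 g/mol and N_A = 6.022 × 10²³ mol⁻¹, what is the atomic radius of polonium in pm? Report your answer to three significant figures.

168 pm

For a simple cubic cell (Z = 1), a³ = Z·M/(N_A·ρ) = 1 × 209.0 / (6.022 × 10²³ × 9.180) = 3.781 × 10^-23 cm³, so a = 3.356 × 10^-8 cm = 335.6 pm.
Atoms touch along the cell edge, so a = 2r, so r = 0.5000 × a = 168 pm.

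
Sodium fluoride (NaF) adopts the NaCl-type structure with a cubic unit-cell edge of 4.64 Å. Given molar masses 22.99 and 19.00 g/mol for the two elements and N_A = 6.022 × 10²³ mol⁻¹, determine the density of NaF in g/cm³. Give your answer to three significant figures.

The NaCl-type structure contains Z = 4 formula units per cell; M(NaF) = 22.99 + 19.00 = 41.99 g/mol.
a³ = (4.640 × 10^-8 cm)³ = 9.990 × 10^-23 cm³.
ρ = 4 × 41.99 / (6.022 × 10²³ × 9.990 × 10^-23) = 2.792 g/cm³.

2.79 g/cm³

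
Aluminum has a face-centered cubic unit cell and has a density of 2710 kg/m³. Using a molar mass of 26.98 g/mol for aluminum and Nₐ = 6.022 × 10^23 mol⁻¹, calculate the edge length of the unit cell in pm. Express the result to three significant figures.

With Z = 4 atoms per FCC cell, a³ = Z·M/(N_A·ρ) = 4 × 26.98 / (6.022 × 10²³ × 2.710 g/cm³) = 6.613 × 10^-23 cm³.
a = (6.613 × 10^-23)^(1/3) = 4.044 × 10^-8 cm = 404 pm.

404 pm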